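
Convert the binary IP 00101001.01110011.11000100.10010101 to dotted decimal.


00101001 = 41
01110011 = 115
11000100 = 196
10010101 = 149
IP: 41.115.196.149


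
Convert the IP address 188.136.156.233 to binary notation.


188 = 10111100
136 = 10001000
156 = 10011100
233 = 11101001
Binary: 10111100.10001000.10011100.11101001


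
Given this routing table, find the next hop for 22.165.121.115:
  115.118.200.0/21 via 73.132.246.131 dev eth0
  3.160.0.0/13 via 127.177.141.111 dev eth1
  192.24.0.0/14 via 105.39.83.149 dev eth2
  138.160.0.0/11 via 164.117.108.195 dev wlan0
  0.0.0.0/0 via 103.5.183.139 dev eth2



Longest prefix match for 22.165.121.115:
  /21 115.118.200.0: no
  /13 3.160.0.0: no
  /14 192.24.0.0: no
  /11 138.160.0.0: no
  /0 0.0.0.0: MATCH
Selected: next-hop 103.5.183.139 via eth2 (matched /0)


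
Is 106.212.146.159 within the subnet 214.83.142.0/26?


Subnet network: 214.83.142.0
Test IP AND mask: 106.212.146.128
No, 106.212.146.159 is not in 214.83.142.0/26


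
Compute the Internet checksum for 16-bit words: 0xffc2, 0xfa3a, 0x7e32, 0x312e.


Sum all words (with carry folding):
+ 0xffc2 = 0xffc2
+ 0xfa3a = 0xf9fd
+ 0x7e32 = 0x7830
+ 0x312e = 0xa95e
One's complement: ~0xa95e
Checksum = 0x56a1


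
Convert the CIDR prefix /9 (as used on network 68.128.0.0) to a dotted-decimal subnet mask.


/9 means 9 network bits, 23 host bits
Binary: 11111111100000000000000000000000
Mask: 255.128.0.0


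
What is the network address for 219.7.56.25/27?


IP:   11011011.00000111.00111000.00011001
Mask: 11111111.11111111.11111111.11100000
AND operation:
Net:  11011011.00000111.00111000.00000000
Network: 219.7.56.0/27


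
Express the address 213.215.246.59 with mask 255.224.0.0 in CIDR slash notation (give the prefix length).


Binary: 11111111.11100000.00000000.00000000
Count leading 1s
Prefix: /11


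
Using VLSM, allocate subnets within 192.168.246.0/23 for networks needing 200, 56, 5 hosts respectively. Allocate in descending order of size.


200 hosts -> /24 (254 usable): 192.168.246.0/24
56 hosts -> /26 (62 usable): 192.168.247.0/26
5 hosts -> /29 (6 usable): 192.168.247.64/29
Allocation: 192.168.246.0/24 (200 hosts, 254 usable); 192.168.247.0/26 (56 hosts, 62 usable); 192.168.247.64/29 (5 hosts, 6 usable)


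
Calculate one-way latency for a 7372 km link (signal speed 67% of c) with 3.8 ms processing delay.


Speed = 0.67 * 3e5 km/s = 201000 km/s
Propagation delay = 7372 / 201000 = 0.0367 s = 36.6766 ms
Processing delay = 3.8 ms
Total one-way latency = 40.4766 ms


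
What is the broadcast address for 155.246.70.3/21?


Network: 155.246.64.0/21
Host bits = 11
Set all host bits to 1:
Broadcast: 155.246.71.255


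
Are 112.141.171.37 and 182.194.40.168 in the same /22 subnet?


Mask: 255.255.252.0
112.141.171.37 AND mask = 112.141.168.0
182.194.40.168 AND mask = 182.194.40.0
No, different subnets (112.141.168.0 vs 182.194.40.0)


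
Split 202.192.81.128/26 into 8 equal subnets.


New prefix = 26 + 3 = 29
Each subnet has 8 addresses
  202.192.81.128/29
  202.192.81.136/29
  202.192.81.144/29
  202.192.81.152/29
  202.192.81.160/29
  202.192.81.168/29
  202.192.81.176/29
  202.192.81.184/29
Subnets: 202.192.81.128/29, 202.192.81.136/29, 202.192.81.144/29, 202.192.81.152/29, 202.192.81.160/29, 202.192.81.168/29, 202.192.81.176/29, 202.192.81.184/29


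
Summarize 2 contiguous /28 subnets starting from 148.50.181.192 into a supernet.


Original prefix: /28
Number of subnets: 2 = 2^1
New prefix = 28 - 1 = 27
Supernet: 148.50.181.192/27


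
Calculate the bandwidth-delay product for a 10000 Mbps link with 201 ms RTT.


BDP = bandwidth * RTT
= 10000 Mbps * 201 ms
= 10000 * 1e6 * 201 / 1000 bits
= 2010000000 bits
= 251250000 bytes
= 245361.3281 KB
BDP = 2010000000 bits (251250000 bytes)


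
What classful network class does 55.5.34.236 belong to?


First octet: 55
Binary: 00110111
0xxxxxxx -> Class A (1-126)
Class A, default mask 255.0.0.0 (/8)


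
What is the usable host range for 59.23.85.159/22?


Network: 59.23.84.0
Broadcast: 59.23.87.255
First usable = network + 1
Last usable = broadcast - 1
Range: 59.23.84.1 to 59.23.87.254


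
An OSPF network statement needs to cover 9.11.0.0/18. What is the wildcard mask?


Subnet mask: 255.255.192.0
Wildcard = 255.255.255.255 - subnet mask
255 - 255 = 0
255 - 255 = 0
255 - 192 = 63
255 - 0 = 255
Wildcard: 0.0.63.255


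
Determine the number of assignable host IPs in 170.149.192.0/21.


Host bits = 32 - 21 = 11
Total addresses = 2^11 = 2048
Usable = total - 2 (network and broadcast)
Usable hosts: 2046


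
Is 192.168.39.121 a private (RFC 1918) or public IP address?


RFC 1918 private ranges:
  10.0.0.0/8 (10.0.0.0 - 10.255.255.255)
  172.16.0.0/12 (172.16.0.0 - 172.31.255.255)
  192.168.0.0/16 (192.168.0.0 - 192.168.255.255)
Private (in 192.168.0.0/16)


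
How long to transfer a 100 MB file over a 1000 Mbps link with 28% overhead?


Effective throughput = 1000 * (1 - 28/100) = 720 Mbps
File size in Mb = 100 * 8 = 800 Mb
Time = 800 / 720
Time = 1.1111 seconds


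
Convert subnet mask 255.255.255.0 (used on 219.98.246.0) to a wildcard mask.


Subnet mask: 255.255.255.0
Wildcard = 255.255.255.255 - subnet mask
255 - 255 = 0
255 - 255 = 0
255 - 255 = 0
255 - 0 = 255
Wildcard: 0.0.0.255


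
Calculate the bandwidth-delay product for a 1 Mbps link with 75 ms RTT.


BDP = bandwidth * RTT
= 1 Mbps * 75 ms
= 1 * 1e6 * 75 / 1000 bits
= 75000 bits
= 9375 bytes
= 9.1553 KB
BDP = 75000 bits (9375 bytes)


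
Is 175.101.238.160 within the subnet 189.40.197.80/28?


Subnet network: 189.40.197.80
Test IP AND mask: 175.101.238.160
No, 175.101.238.160 is not in 189.40.197.80/28


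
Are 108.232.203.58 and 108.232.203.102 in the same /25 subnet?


Mask: 255.255.255.128
108.232.203.58 AND mask = 108.232.203.0
108.232.203.102 AND mask = 108.232.203.0
Yes, same subnet (108.232.203.0)


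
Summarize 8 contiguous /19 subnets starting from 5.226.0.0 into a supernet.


Original prefix: /19
Number of subnets: 8 = 2^3
New prefix = 19 - 3 = 16
Supernet: 5.226.0.0/16


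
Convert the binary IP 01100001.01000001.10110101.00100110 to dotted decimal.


01100001 = 97
01000001 = 65
10110101 = 181
00100110 = 38
IP: 97.65.181.38


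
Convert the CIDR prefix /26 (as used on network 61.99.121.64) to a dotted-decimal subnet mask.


/26 means 26 network bits, 6 host bits
Binary: 11111111111111111111111111000000
Mask: 255.255.255.192


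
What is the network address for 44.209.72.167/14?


IP:   00101100.11010001.01001000.10100111
Mask: 11111111.11111100.00000000.00000000
AND operation:
Net:  00101100.11010000.00000000.00000000
Network: 44.208.0.0/14


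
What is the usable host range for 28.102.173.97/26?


Network: 28.102.173.64
Broadcast: 28.102.173.127
First usable = network + 1
Last usable = broadcast - 1
Range: 28.102.173.65 to 28.102.173.126


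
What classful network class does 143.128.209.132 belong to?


First octet: 143
Binary: 10001111
10xxxxxx -> Class B (128-191)
Class B, default mask 255.255.0.0 (/16)


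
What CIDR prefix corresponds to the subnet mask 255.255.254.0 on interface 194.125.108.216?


Binary: 11111111.11111111.11111110.00000000
Count leading 1s
Prefix: /23


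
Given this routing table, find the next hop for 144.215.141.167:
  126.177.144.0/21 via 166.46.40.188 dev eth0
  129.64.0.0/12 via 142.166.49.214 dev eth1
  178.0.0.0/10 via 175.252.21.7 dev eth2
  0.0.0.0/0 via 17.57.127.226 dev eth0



Longest prefix match for 144.215.141.167:
  /21 126.177.144.0: no
  /12 129.64.0.0: no
  /10 178.0.0.0: no
  /0 0.0.0.0: MATCH
Selected: next-hop 17.57.127.226 via eth0 (matched /0)


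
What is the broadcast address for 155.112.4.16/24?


Network: 155.112.4.0/24
Host bits = 8
Set all host bits to 1:
Broadcast: 155.112.4.255


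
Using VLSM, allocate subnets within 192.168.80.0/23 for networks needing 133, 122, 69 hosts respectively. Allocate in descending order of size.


133 hosts -> /24 (254 usable): 192.168.80.0/24
122 hosts -> /25 (126 usable): 192.168.81.0/25
69 hosts -> /25 (126 usable): 192.168.81.128/25
Allocation: 192.168.80.0/24 (133 hosts, 254 usable); 192.168.81.0/25 (122 hosts, 126 usable); 192.168.81.128/25 (69 hosts, 126 usable)


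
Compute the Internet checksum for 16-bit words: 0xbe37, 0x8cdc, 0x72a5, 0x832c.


Sum all words (with carry folding):
+ 0xbe37 = 0xbe37
+ 0x8cdc = 0x4b14
+ 0x72a5 = 0xbdb9
+ 0x832c = 0x40e6
One's complement: ~0x40e6
Checksum = 0xbf19


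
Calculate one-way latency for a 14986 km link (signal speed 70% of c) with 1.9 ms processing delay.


Speed = 0.7 * 3e5 km/s = 210000 km/s
Propagation delay = 14986 / 210000 = 0.0714 s = 71.3619 ms
Processing delay = 1.9 ms
Total one-way latency = 73.2619 ms


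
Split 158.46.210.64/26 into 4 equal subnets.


New prefix = 26 + 2 = 28
Each subnet has 16 addresses
  158.46.210.64/28
  158.46.210.80/28
  158.46.210.96/28
  158.46.210.112/28
Subnets: 158.46.210.64/28, 158.46.210.80/28, 158.46.210.96/28, 158.46.210.112/28


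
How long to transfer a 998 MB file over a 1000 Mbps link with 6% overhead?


Effective throughput = 1000 * (1 - 6/100) = 940 Mbps
File size in Mb = 998 * 8 = 7984 Mb
Time = 7984 / 940
Time = 8.4936 seconds


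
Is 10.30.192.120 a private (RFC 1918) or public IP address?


RFC 1918 private ranges:
  10.0.0.0/8 (10.0.0.0 - 10.255.255.255)
  172.16.0.0/12 (172.16.0.0 - 172.31.255.255)
  192.168.0.0/16 (192.168.0.0 - 192.168.255.255)
Private (in 10.0.0.0/8)


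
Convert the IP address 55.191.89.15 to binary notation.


55 = 00110111
191 = 10111111
89 = 01011001
15 = 00001111
Binary: 00110111.10111111.01011001.00001111


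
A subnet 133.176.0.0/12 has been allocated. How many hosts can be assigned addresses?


Host bits = 32 - 12 = 20
Total addresses = 2^20 = 1048576
Usable = total - 2 (network and broadcast)
Usable hosts: 1048574


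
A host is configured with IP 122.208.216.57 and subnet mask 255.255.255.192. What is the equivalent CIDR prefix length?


Binary: 11111111.11111111.11111111.11000000
Count leading 1s
Prefix: /26


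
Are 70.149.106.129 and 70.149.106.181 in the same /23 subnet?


Mask: 255.255.254.0
70.149.106.129 AND mask = 70.149.106.0
70.149.106.181 AND mask = 70.149.106.0
Yes, same subnet (70.149.106.0)


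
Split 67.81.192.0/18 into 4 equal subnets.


New prefix = 18 + 2 = 20
Each subnet has 4096 addresses
  67.81.192.0/20
  67.81.208.0/20
  67.81.224.0/20
  67.81.240.0/20
Subnets: 67.81.192.0/20, 67.81.208.0/20, 67.81.224.0/20, 67.81.240.0/20


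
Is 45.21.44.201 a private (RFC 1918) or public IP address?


RFC 1918 private ranges:
  10.0.0.0/8 (10.0.0.0 - 10.255.255.255)
  172.16.0.0/12 (172.16.0.0 - 172.31.255.255)
  192.168.0.0/16 (192.168.0.0 - 192.168.255.255)
Public (not in any RFC 1918 range)


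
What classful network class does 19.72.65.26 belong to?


First octet: 19
Binary: 00010011
0xxxxxxx -> Class A (1-126)
Class A, default mask 255.0.0.0 (/8)


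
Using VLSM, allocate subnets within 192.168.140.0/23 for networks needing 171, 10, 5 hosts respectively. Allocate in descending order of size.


171 hosts -> /24 (254 usable): 192.168.140.0/24
10 hosts -> /28 (14 usable): 192.168.141.0/28
5 hosts -> /29 (6 usable): 192.168.141.16/29
Allocation: 192.168.140.0/24 (171 hosts, 254 usable); 192.168.141.0/28 (10 hosts, 14 usable); 192.168.141.16/29 (5 hosts, 6 usable)


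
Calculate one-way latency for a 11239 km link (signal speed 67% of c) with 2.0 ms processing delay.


Speed = 0.67 * 3e5 km/s = 201000 km/s
Propagation delay = 11239 / 201000 = 0.0559 s = 55.9154 ms
Processing delay = 2.0 ms
Total one-way latency = 57.9154 ms


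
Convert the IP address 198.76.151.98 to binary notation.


198 = 11000110
76 = 01001100
151 = 10010111
98 = 01100010
Binary: 11000110.01001100.10010111.01100010


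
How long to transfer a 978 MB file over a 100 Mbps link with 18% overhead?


Effective throughput = 100 * (1 - 18/100) = 82 Mbps
File size in Mb = 978 * 8 = 7824 Mb
Time = 7824 / 82
Time = 95.4146 seconds


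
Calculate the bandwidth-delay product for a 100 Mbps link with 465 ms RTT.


BDP = bandwidth * RTT
= 100 Mbps * 465 ms
= 100 * 1e6 * 465 / 1000 bits
= 46500000 bits
= 5812500 bytes
= 5676.2695 KB
BDP = 46500000 bits (5812500 bytes)


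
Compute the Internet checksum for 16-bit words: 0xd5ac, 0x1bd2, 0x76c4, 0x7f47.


Sum all words (with carry folding):
+ 0xd5ac = 0xd5ac
+ 0x1bd2 = 0xf17e
+ 0x76c4 = 0x6843
+ 0x7f47 = 0xe78a
One's complement: ~0xe78a
Checksum = 0x1875


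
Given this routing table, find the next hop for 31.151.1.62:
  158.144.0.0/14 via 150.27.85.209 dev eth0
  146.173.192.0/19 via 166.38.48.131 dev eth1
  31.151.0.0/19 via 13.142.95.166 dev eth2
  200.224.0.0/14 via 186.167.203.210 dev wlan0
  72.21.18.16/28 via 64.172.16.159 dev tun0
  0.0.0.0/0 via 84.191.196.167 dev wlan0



Longest prefix match for 31.151.1.62:
  /14 158.144.0.0: no
  /19 146.173.192.0: no
  /19 31.151.0.0: MATCH
  /14 200.224.0.0: no
  /28 72.21.18.16: no
  /0 0.0.0.0: MATCH
Selected: next-hop 13.142.95.166 via eth2 (matched /19)


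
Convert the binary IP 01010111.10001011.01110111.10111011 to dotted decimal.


01010111 = 87
10001011 = 139
01110111 = 119
10111011 = 187
IP: 87.139.119.187


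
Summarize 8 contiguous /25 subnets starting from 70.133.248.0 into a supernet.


Original prefix: /25
Number of subnets: 8 = 2^3
New prefix = 25 - 3 = 22
Supernet: 70.133.248.0/22


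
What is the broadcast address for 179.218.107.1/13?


Network: 179.216.0.0/13
Host bits = 19
Set all host bits to 1:
Broadcast: 179.223.255.255


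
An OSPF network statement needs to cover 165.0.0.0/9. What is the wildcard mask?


Subnet mask: 255.128.0.0
Wildcard = 255.255.255.255 - subnet mask
255 - 255 = 0
255 - 128 = 127
255 - 0 = 255
255 - 0 = 255
Wildcard: 0.127.255.255


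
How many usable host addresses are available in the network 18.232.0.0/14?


Host bits = 32 - 14 = 18
Total addresses = 2^18 = 262144
Usable = total - 2 (network and broadcast)
Usable hosts: 262142


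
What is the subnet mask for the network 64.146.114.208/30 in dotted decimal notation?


/30 means 30 network bits, 2 host bits
Binary: 11111111111111111111111111111100
Mask: 255.255.255.252


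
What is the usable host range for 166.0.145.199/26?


Network: 166.0.145.192
Broadcast: 166.0.145.255
First usable = network + 1
Last usable = broadcast - 1
Range: 166.0.145.193 to 166.0.145.254


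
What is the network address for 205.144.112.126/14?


IP:   11001101.10010000.01110000.01111110
Mask: 11111111.11111100.00000000.00000000
AND operation:
Net:  11001101.10010000.00000000.00000000
Network: 205.144.0.0/14


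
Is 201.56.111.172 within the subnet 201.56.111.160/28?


Subnet network: 201.56.111.160
Test IP AND mask: 201.56.111.160
Yes, 201.56.111.172 is in 201.56.111.160/28


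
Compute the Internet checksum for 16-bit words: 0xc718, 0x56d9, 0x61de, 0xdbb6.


Sum all words (with carry folding):
+ 0xc718 = 0xc718
+ 0x56d9 = 0x1df2
+ 0x61de = 0x7fd0
+ 0xdbb6 = 0x5b87
One's complement: ~0x5b87
Checksum = 0xa478


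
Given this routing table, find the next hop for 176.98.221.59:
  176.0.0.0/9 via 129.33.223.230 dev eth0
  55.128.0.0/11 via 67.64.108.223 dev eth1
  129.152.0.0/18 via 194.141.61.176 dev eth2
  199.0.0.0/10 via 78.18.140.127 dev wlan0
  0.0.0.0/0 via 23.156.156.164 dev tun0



Longest prefix match for 176.98.221.59:
  /9 176.0.0.0: MATCH
  /11 55.128.0.0: no
  /18 129.152.0.0: no
  /10 199.0.0.0: no
  /0 0.0.0.0: MATCH
Selected: next-hop 129.33.223.230 via eth0 (matched /9)


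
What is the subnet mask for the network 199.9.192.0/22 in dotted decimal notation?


/22 means 22 network bits, 10 host bits
Binary: 11111111111111111111110000000000
Mask: 255.255.252.0


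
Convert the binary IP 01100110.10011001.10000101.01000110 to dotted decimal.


01100110 = 102
10011001 = 153
10000101 = 133
01000110 = 70
IP: 102.153.133.70


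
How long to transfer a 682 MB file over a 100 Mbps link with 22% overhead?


Effective throughput = 100 * (1 - 22/100) = 78 Mbps
File size in Mb = 682 * 8 = 5456 Mb
Time = 5456 / 78
Time = 69.9487 seconds


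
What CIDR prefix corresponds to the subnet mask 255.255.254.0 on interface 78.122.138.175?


Binary: 11111111.11111111.11111110.00000000
Count leading 1s
Prefix: /23


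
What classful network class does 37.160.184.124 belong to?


First octet: 37
Binary: 00100101
0xxxxxxx -> Class A (1-126)
Class A, default mask 255.0.0.0 (/8)


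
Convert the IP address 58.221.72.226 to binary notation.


58 = 00111010
221 = 11011101
72 = 01001000
226 = 11100010
Binary: 00111010.11011101.01001000.11100010


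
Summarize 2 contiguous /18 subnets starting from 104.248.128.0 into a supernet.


Original prefix: /18
Number of subnets: 2 = 2^1
New prefix = 18 - 1 = 17
Supernet: 104.248.128.0/17


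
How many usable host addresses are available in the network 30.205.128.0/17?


Host bits = 32 - 17 = 15
Total addresses = 2^15 = 32768
Usable = total - 2 (network and broadcast)
Usable hosts: 32766


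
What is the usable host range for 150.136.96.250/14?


Network: 150.136.0.0
Broadcast: 150.139.255.255
First usable = network + 1
Last usable = broadcast - 1
Range: 150.136.0.1 to 150.139.255.254


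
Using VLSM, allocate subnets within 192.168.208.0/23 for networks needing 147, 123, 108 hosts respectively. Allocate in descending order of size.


147 hosts -> /24 (254 usable): 192.168.208.0/24
123 hosts -> /25 (126 usable): 192.168.209.0/25
108 hosts -> /25 (126 usable): 192.168.209.128/25
Allocation: 192.168.208.0/24 (147 hosts, 254 usable); 192.168.209.0/25 (123 hosts, 126 usable); 192.168.209.128/25 (108 hosts, 126 usable)


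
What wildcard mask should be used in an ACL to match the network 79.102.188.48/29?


Subnet mask: 255.255.255.248
Wildcard = 255.255.255.255 - subnet mask
255 - 255 = 0
255 - 255 = 0
255 - 255 = 0
255 - 248 = 7
Wildcard: 0.0.0.7


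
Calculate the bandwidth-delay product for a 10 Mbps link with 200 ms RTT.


BDP = bandwidth * RTT
= 10 Mbps * 200 ms
= 10 * 1e6 * 200 / 1000 bits
= 2000000 bits
= 250000 bytes
= 244.1406 KB
BDP = 2000000 bits (250000 bytes)


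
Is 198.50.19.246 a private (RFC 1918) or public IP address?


RFC 1918 private ranges:
  10.0.0.0/8 (10.0.0.0 - 10.255.255.255)
  172.16.0.0/12 (172.16.0.0 - 172.31.255.255)
  192.168.0.0/16 (192.168.0.0 - 192.168.255.255)
Public (not in any RFC 1918 range)


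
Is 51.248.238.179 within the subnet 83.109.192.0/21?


Subnet network: 83.109.192.0
Test IP AND mask: 51.248.232.0
No, 51.248.238.179 is not in 83.109.192.0/21


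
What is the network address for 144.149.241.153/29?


IP:   10010000.10010101.11110001.10011001
Mask: 11111111.11111111.11111111.11111000
AND operation:
Net:  10010000.10010101.11110001.10011000
Network: 144.149.241.152/29


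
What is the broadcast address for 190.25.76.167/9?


Network: 190.0.0.0/9
Host bits = 23
Set all host bits to 1:
Broadcast: 190.127.255.255


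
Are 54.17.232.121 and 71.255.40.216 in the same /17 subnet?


Mask: 255.255.128.0
54.17.232.121 AND mask = 54.17.128.0
71.255.40.216 AND mask = 71.255.0.0
No, different subnets (54.17.128.0 vs 71.255.0.0)


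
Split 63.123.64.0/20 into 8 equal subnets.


New prefix = 20 + 3 = 23
Each subnet has 512 addresses
  63.123.64.0/23
  63.123.66.0/23
  63.123.68.0/23
  63.123.70.0/23
  63.123.72.0/23
  63.123.74.0/23
  63.123.76.0/23
  63.123.78.0/23
Subnets: 63.123.64.0/23, 63.123.66.0/23, 63.123.68.0/23, 63.123.70.0/23, 63.123.72.0/23, 63.123.74.0/23, 63.123.76.0/23, 63.123.78.0/23


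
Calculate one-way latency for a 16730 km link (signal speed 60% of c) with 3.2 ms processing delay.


Speed = 0.6 * 3e5 km/s = 180000 km/s
Propagation delay = 16730 / 180000 = 0.0929 s = 92.9444 ms
Processing delay = 3.2 ms
Total one-way latency = 96.1444 ms


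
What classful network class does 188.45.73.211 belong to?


First octet: 188
Binary: 10111100
10xxxxxx -> Class B (128-191)
Class B, default mask 255.255.0.0 (/16)


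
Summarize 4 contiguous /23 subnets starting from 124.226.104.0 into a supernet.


Original prefix: /23
Number of subnets: 4 = 2^2
New prefix = 23 - 2 = 21
Supernet: 124.226.104.0/21


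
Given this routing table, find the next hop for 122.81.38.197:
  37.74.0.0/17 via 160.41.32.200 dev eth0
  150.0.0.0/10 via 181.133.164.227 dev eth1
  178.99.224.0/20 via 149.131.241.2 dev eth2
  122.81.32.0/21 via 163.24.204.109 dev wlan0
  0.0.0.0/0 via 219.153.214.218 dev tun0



Longest prefix match for 122.81.38.197:
  /17 37.74.0.0: no
  /10 150.0.0.0: no
  /20 178.99.224.0: no
  /21 122.81.32.0: MATCH
  /0 0.0.0.0: MATCH
Selected: next-hop 163.24.204.109 via wlan0 (matched /21)


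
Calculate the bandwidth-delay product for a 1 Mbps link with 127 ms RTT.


BDP = bandwidth * RTT
= 1 Mbps * 127 ms
= 1 * 1e6 * 127 / 1000 bits
= 127000 bits
= 15875 bytes
= 15.5029 KB
BDP = 127000 bits (15875 bytes)


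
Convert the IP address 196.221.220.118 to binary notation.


196 = 11000100
221 = 11011101
220 = 11011100
118 = 01110110
Binary: 11000100.11011101.11011100.01110110


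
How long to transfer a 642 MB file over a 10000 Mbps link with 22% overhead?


Effective throughput = 10000 * (1 - 22/100) = 7800 Mbps
File size in Mb = 642 * 8 = 5136 Mb
Time = 5136 / 7800
Time = 0.6585 seconds


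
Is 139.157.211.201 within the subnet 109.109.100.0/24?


Subnet network: 109.109.100.0
Test IP AND mask: 139.157.211.0
No, 139.157.211.201 is not in 109.109.100.0/24


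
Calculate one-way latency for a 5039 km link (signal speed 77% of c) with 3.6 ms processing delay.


Speed = 0.77 * 3e5 km/s = 231000 km/s
Propagation delay = 5039 / 231000 = 0.0218 s = 21.8139 ms
Processing delay = 3.6 ms
Total one-way latency = 25.4139 ms


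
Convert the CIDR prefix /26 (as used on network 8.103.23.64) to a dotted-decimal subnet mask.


/26 means 26 network bits, 6 host bits
Binary: 11111111111111111111111111000000
Mask: 255.255.255.192


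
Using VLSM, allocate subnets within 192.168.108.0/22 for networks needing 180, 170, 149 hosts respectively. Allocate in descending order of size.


180 hosts -> /24 (254 usable): 192.168.108.0/24
170 hosts -> /24 (254 usable): 192.168.109.0/24
149 hosts -> /24 (254 usable): 192.168.110.0/24
Allocation: 192.168.108.0/24 (180 hosts, 254 usable); 192.168.109.0/24 (170 hosts, 254 usable); 192.168.110.0/24 (149 hosts, 254 usable)


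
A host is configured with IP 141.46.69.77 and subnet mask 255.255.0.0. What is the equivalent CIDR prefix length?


Binary: 11111111.11111111.00000000.00000000
Count leading 1s
Prefix: /16


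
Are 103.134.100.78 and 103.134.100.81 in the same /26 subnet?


Mask: 255.255.255.192
103.134.100.78 AND mask = 103.134.100.64
103.134.100.81 AND mask = 103.134.100.64
Yes, same subnet (103.134.100.64)


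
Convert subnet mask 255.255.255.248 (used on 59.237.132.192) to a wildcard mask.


Subnet mask: 255.255.255.248
Wildcard = 255.255.255.255 - subnet mask
255 - 255 = 0
255 - 255 = 0
255 - 255 = 0
255 - 248 = 7
Wildcard: 0.0.0.7


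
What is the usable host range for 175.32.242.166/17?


Network: 175.32.128.0
Broadcast: 175.32.255.255
First usable = network + 1
Last usable = broadcast - 1
Range: 175.32.128.1 to 175.32.255.254


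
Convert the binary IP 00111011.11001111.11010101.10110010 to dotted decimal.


00111011 = 59
11001111 = 207
11010101 = 213
10110010 = 178
IP: 59.207.213.178


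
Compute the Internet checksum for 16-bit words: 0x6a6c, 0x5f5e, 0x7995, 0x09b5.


Sum all words (with carry folding):
+ 0x6a6c = 0x6a6c
+ 0x5f5e = 0xc9ca
+ 0x7995 = 0x4360
+ 0x09b5 = 0x4d15
One's complement: ~0x4d15
Checksum = 0xb2ea


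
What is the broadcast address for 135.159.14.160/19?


Network: 135.159.0.0/19
Host bits = 13
Set all host bits to 1:
Broadcast: 135.159.31.255


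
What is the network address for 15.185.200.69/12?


IP:   00001111.10111001.11001000.01000101
Mask: 11111111.11110000.00000000.00000000
AND operation:
Net:  00001111.10110000.00000000.00000000
Network: 15.176.0.0/12


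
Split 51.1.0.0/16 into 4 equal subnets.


New prefix = 16 + 2 = 18
Each subnet has 16384 addresses
  51.1.0.0/18
  51.1.64.0/18
  51.1.128.0/18
  51.1.192.0/18
Subnets: 51.1.0.0/18, 51.1.64.0/18, 51.1.128.0/18, 51.1.192.0/18


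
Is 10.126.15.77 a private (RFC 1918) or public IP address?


RFC 1918 private ranges:
  10.0.0.0/8 (10.0.0.0 - 10.255.255.255)
  172.16.0.0/12 (172.16.0.0 - 172.31.255.255)
  192.168.0.0/16 (192.168.0.0 - 192.168.255.255)
Private (in 10.0.0.0/8)


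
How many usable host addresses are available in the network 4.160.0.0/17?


Host bits = 32 - 17 = 15
Total addresses = 2^15 = 32768
Usable = total - 2 (network and broadcast)
Usable hosts: 32766


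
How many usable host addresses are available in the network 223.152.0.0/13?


Host bits = 32 - 13 = 19
Total addresses = 2^19 = 524288
Usable = total - 2 (network and broadcast)
Usable hosts: 524286


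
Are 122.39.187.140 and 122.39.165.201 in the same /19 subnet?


Mask: 255.255.224.0
122.39.187.140 AND mask = 122.39.160.0
122.39.165.201 AND mask = 122.39.160.0
Yes, same subnet (122.39.160.0)


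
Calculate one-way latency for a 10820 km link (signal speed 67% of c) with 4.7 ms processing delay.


Speed = 0.67 * 3e5 km/s = 201000 km/s
Propagation delay = 10820 / 201000 = 0.0538 s = 53.8308 ms
Processing delay = 4.7 ms
Total one-way latency = 58.5308 ms


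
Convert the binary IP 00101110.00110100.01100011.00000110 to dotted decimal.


00101110 = 46
00110100 = 52
01100011 = 99
00000110 = 6
IP: 46.52.99.6


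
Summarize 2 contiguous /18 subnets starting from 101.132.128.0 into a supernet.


Original prefix: /18
Number of subnets: 2 = 2^1
New prefix = 18 - 1 = 17
Supernet: 101.132.128.0/17


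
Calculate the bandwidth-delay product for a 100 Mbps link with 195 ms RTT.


BDP = bandwidth * RTT
= 100 Mbps * 195 ms
= 100 * 1e6 * 195 / 1000 bits
= 19500000 bits
= 2437500 bytes
= 2380.3711 KB
BDP = 19500000 bits (2437500 bytes)


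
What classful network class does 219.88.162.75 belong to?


First octet: 219
Binary: 11011011
110xxxxx -> Class C (192-223)
Class C, default mask 255.255.255.0 (/24)


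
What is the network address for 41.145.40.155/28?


IP:   00101001.10010001.00101000.10011011
Mask: 11111111.11111111.11111111.11110000
AND operation:
Net:  00101001.10010001.00101000.10010000
Network: 41.145.40.144/28


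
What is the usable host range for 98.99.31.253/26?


Network: 98.99.31.192
Broadcast: 98.99.31.255
First usable = network + 1
Last usable = broadcast - 1
Range: 98.99.31.193 to 98.99.31.254


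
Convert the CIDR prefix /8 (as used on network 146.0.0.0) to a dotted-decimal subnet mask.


/8 means 8 network bits, 24 host bits
Binary: 11111111000000000000000000000000
Mask: 255.0.0.0


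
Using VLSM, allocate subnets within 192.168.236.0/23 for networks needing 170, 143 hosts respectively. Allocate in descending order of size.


170 hosts -> /24 (254 usable): 192.168.236.0/24
143 hosts -> /24 (254 usable): 192.168.237.0/24
Allocation: 192.168.236.0/24 (170 hosts, 254 usable); 192.168.237.0/24 (143 hosts, 254 usable)


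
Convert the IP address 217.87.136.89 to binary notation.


217 = 11011001
87 = 01010111
136 = 10001000
89 = 01011001
Binary: 11011001.01010111.10001000.01011001


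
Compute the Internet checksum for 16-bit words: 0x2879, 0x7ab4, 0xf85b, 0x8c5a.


Sum all words (with carry folding):
+ 0x2879 = 0x2879
+ 0x7ab4 = 0xa32d
+ 0xf85b = 0x9b89
+ 0x8c5a = 0x27e4
One's complement: ~0x27e4
Checksum = 0xd81b


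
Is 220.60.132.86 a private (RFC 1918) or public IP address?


RFC 1918 private ranges:
  10.0.0.0/8 (10.0.0.0 - 10.255.255.255)
  172.16.0.0/12 (172.16.0.0 - 172.31.255.255)
  192.168.0.0/16 (192.168.0.0 - 192.168.255.255)
Public (not in any RFC 1918 range)


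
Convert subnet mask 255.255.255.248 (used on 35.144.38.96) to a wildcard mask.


Subnet mask: 255.255.255.248
Wildcard = 255.255.255.255 - subnet mask
255 - 255 = 0
255 - 255 = 0
255 - 255 = 0
255 - 248 = 7
Wildcard: 0.0.0.7


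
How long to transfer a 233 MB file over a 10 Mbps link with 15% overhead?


Effective throughput = 10 * (1 - 15/100) = 8.5 Mbps
File size in Mb = 233 * 8 = 1864 Mb
Time = 1864 / 8.5
Time = 219.2941 seconds


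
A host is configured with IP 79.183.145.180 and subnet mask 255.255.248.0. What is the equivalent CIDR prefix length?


Binary: 11111111.11111111.11111000.00000000
Count leading 1s
Prefix: /21


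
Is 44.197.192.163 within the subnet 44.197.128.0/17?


Subnet network: 44.197.128.0
Test IP AND mask: 44.197.128.0
Yes, 44.197.192.163 is in 44.197.128.0/17


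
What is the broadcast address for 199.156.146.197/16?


Network: 199.156.0.0/16
Host bits = 16
Set all host bits to 1:
Broadcast: 199.156.255.255


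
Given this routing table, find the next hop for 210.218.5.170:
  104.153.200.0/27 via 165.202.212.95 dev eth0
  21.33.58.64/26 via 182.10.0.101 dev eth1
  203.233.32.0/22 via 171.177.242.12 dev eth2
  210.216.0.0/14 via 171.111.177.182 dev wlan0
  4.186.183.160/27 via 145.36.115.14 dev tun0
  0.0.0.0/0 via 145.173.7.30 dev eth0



Longest prefix match for 210.218.5.170:
  /27 104.153.200.0: no
  /26 21.33.58.64: no
  /22 203.233.32.0: no
  /14 210.216.0.0: MATCH
  /27 4.186.183.160: no
  /0 0.0.0.0: MATCH
Selected: next-hop 171.111.177.182 via wlan0 (matched /14)


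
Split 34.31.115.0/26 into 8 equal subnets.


New prefix = 26 + 3 = 29
Each subnet has 8 addresses
  34.31.115.0/29
  34.31.115.8/29
  34.31.115.16/29
  34.31.115.24/29
  34.31.115.32/29
  34.31.115.40/29
  34.31.115.48/29
  34.31.115.56/29
Subnets: 34.31.115.0/29, 34.31.115.8/29, 34.31.115.16/29, 34.31.115.24/29, 34.31.115.32/29, 34.31.115.40/29, 34.31.115.48/29, 34.31.115.56/29


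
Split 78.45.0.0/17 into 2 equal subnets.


New prefix = 17 + 1 = 18
Each subnet has 16384 addresses
  78.45.0.0/18
  78.45.64.0/18
Subnets: 78.45.0.0/18, 78.45.64.0/18


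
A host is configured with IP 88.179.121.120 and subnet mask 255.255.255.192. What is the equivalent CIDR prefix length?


Binary: 11111111.11111111.11111111.11000000
Count leading 1s
Prefix: /26


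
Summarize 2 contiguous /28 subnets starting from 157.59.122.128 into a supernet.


Original prefix: /28
Number of subnets: 2 = 2^1
New prefix = 28 - 1 = 27
Supernet: 157.59.122.128/27


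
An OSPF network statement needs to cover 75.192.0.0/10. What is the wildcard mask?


Subnet mask: 255.192.0.0
Wildcard = 255.255.255.255 - subnet mask
255 - 255 = 0
255 - 192 = 63
255 - 0 = 255
255 - 0 = 255
Wildcard: 0.63.255.255


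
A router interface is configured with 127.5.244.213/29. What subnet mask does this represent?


/29 means 29 network bits, 3 host bits
Binary: 11111111111111111111111111111000
Mask: 255.255.255.248


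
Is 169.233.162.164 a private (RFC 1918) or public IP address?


RFC 1918 private ranges:
  10.0.0.0/8 (10.0.0.0 - 10.255.255.255)
  172.16.0.0/12 (172.16.0.0 - 172.31.255.255)
  192.168.0.0/16 (192.168.0.0 - 192.168.255.255)
Public (not in any RFC 1918 range)


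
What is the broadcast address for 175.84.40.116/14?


Network: 175.84.0.0/14
Host bits = 18
Set all host bits to 1:
Broadcast: 175.87.255.255


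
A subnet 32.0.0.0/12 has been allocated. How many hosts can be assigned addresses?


Host bits = 32 - 12 = 20
Total addresses = 2^20 = 1048576
Usable = total - 2 (network and broadcast)
Usable hosts: 1048574


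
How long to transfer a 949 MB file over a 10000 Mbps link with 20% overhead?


Effective throughput = 10000 * (1 - 20/100) = 8000 Mbps
File size in Mb = 949 * 8 = 7592 Mb
Time = 7592 / 8000
Time = 0.949 seconds


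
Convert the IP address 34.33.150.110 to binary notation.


34 = 00100010
33 = 00100001
150 = 10010110
110 = 01101110
Binary: 00100010.00100001.10010110.01101110


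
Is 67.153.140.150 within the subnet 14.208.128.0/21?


Subnet network: 14.208.128.0
Test IP AND mask: 67.153.136.0
No, 67.153.140.150 is not in 14.208.128.0/21


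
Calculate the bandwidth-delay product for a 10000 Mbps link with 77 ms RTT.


BDP = bandwidth * RTT
= 10000 Mbps * 77 ms
= 10000 * 1e6 * 77 / 1000 bits
= 770000000 bits
= 96250000 bytes
= 93994.1406 KB
BDP = 770000000 bits (96250000 bytes)


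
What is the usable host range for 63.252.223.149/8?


Network: 63.0.0.0
Broadcast: 63.255.255.255
First usable = network + 1
Last usable = broadcast - 1
Range: 63.0.0.1 to 63.255.255.254


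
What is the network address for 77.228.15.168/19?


IP:   01001101.11100100.00001111.10101000
Mask: 11111111.11111111.11100000.00000000
AND operation:
Net:  01001101.11100100.00000000.00000000
Network: 77.228.0.0/19


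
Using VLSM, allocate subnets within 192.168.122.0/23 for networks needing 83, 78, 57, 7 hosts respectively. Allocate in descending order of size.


83 hosts -> /25 (126 usable): 192.168.122.0/25
78 hosts -> /25 (126 usable): 192.168.122.128/25
57 hosts -> /26 (62 usable): 192.168.123.0/26
7 hosts -> /28 (14 usable): 192.168.123.64/28
Allocation: 192.168.122.0/25 (83 hosts, 126 usable); 192.168.122.128/25 (78 hosts, 126 usable); 192.168.123.0/26 (57 hosts, 62 usable); 192.168.123.64/28 (7 hosts, 14 usable)


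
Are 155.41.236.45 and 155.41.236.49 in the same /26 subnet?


Mask: 255.255.255.192
155.41.236.45 AND mask = 155.41.236.0
155.41.236.49 AND mask = 155.41.236.0
Yes, same subnet (155.41.236.0)


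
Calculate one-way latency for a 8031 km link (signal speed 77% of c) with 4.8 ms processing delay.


Speed = 0.77 * 3e5 km/s = 231000 km/s
Propagation delay = 8031 / 231000 = 0.0348 s = 34.7662 ms
Processing delay = 4.8 ms
Total one-way latency = 39.5662 ms


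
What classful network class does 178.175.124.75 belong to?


First octet: 178
Binary: 10110010
10xxxxxx -> Class B (128-191)
Class B, default mask 255.255.0.0 (/16)


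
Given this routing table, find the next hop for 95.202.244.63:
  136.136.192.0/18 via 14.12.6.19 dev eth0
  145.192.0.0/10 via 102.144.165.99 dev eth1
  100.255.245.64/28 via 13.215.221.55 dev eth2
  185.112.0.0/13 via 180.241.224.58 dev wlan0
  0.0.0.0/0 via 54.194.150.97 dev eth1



Longest prefix match for 95.202.244.63:
  /18 136.136.192.0: no
  /10 145.192.0.0: no
  /28 100.255.245.64: no
  /13 185.112.0.0: no
  /0 0.0.0.0: MATCH
Selected: next-hop 54.194.150.97 via eth1 (matched /0)


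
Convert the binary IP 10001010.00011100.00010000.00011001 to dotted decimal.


10001010 = 138
00011100 = 28
00010000 = 16
00011001 = 25
IP: 138.28.16.25


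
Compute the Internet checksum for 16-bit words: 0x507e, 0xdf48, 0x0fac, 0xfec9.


Sum all words (with carry folding):
+ 0x507e = 0x507e
+ 0xdf48 = 0x2fc7
+ 0x0fac = 0x3f73
+ 0xfec9 = 0x3e3d
One's complement: ~0x3e3d
Checksum = 0xc1c2


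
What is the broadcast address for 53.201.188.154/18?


Network: 53.201.128.0/18
Host bits = 14
Set all host bits to 1:
Broadcast: 53.201.191.255


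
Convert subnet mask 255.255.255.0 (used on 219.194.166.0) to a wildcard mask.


Subnet mask: 255.255.255.0
Wildcard = 255.255.255.255 - subnet mask
255 - 255 = 0
255 - 255 = 0
255 - 255 = 0
255 - 0 = 255
Wildcard: 0.0.0.255


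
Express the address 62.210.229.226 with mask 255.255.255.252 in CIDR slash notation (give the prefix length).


Binary: 11111111.11111111.11111111.11111100
Count leading 1s
Prefix: /30


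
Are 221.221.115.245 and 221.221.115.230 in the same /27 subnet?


Mask: 255.255.255.224
221.221.115.245 AND mask = 221.221.115.224
221.221.115.230 AND mask = 221.221.115.224
Yes, same subnet (221.221.115.224)


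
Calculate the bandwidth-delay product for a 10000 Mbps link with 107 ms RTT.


BDP = bandwidth * RTT
= 10000 Mbps * 107 ms
= 10000 * 1e6 * 107 / 1000 bits
= 1070000000 bits
= 133750000 bytes
= 130615.2344 KB
BDP = 1070000000 bits (133750000 bytes)


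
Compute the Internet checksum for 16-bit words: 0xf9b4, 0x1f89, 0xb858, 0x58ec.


Sum all words (with carry folding):
+ 0xf9b4 = 0xf9b4
+ 0x1f89 = 0x193e
+ 0xb858 = 0xd196
+ 0x58ec = 0x2a83
One's complement: ~0x2a83
Checksum = 0xd57c


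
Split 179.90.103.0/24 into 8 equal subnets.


New prefix = 24 + 3 = 27
Each subnet has 32 addresses
  179.90.103.0/27
  179.90.103.32/27
  179.90.103.64/27
  179.90.103.96/27
  179.90.103.128/27
  179.90.103.160/27
  179.90.103.192/27
  179.90.103.224/27
Subnets: 179.90.103.0/27, 179.90.103.32/27, 179.90.103.64/27, 179.90.103.96/27, 179.90.103.128/27, 179.90.103.160/27, 179.90.103.192/27, 179.90.103.224/27


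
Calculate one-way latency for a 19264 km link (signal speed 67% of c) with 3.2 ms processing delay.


Speed = 0.67 * 3e5 km/s = 201000 km/s
Propagation delay = 19264 / 201000 = 0.0958 s = 95.8408 ms
Processing delay = 3.2 ms
Total one-way latency = 99.0408 ms


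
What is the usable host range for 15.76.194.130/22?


Network: 15.76.192.0
Broadcast: 15.76.195.255
First usable = network + 1
Last usable = broadcast - 1
Range: 15.76.192.1 to 15.76.195.254


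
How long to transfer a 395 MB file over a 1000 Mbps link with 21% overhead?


Effective throughput = 1000 * (1 - 21/100) = 790 Mbps
File size in Mb = 395 * 8 = 3160 Mb
Time = 3160 / 790
Time = 4 seconds


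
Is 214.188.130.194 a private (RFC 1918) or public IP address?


RFC 1918 private ranges:
  10.0.0.0/8 (10.0.0.0 - 10.255.255.255)
  172.16.0.0/12 (172.16.0.0 - 172.31.255.255)
  192.168.0.0/16 (192.168.0.0 - 192.168.255.255)
Public (not in any RFC 1918 range)


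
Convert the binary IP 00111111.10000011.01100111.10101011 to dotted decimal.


00111111 = 63
10000011 = 131
01100111 = 103
10101011 = 171
IP: 63.131.103.171


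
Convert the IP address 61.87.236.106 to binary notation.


61 = 00111101
87 = 01010111
236 = 11101100
106 = 01101010
Binary: 00111101.01010111.11101100.01101010


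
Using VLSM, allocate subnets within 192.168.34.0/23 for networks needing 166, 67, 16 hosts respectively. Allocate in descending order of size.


166 hosts -> /24 (254 usable): 192.168.34.0/24
67 hosts -> /25 (126 usable): 192.168.35.0/25
16 hosts -> /27 (30 usable): 192.168.35.128/27
Allocation: 192.168.34.0/24 (166 hosts, 254 usable); 192.168.35.0/25 (67 hosts, 126 usable); 192.168.35.128/27 (16 hosts, 30 usable)


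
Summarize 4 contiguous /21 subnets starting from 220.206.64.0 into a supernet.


Original prefix: /21
Number of subnets: 4 = 2^2
New prefix = 21 - 2 = 19
Supernet: 220.206.64.0/19


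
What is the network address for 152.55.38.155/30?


IP:   10011000.00110111.00100110.10011011
Mask: 11111111.11111111.11111111.11111100
AND operation:
Net:  10011000.00110111.00100110.10011000
Network: 152.55.38.152/30


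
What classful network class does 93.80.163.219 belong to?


First octet: 93
Binary: 01011101
0xxxxxxx -> Class A (1-126)
Class A, default mask 255.0.0.0 (/8)


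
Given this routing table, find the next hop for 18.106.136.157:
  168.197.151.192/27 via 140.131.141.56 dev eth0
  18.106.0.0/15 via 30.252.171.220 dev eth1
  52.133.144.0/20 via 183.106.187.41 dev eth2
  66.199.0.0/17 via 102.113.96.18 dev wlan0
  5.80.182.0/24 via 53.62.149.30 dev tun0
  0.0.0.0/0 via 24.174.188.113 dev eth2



Longest prefix match for 18.106.136.157:
  /27 168.197.151.192: no
  /15 18.106.0.0: MATCH
  /20 52.133.144.0: no
  /17 66.199.0.0: no
  /24 5.80.182.0: no
  /0 0.0.0.0: MATCH
Selected: next-hop 30.252.171.220 via eth1 (matched /15)


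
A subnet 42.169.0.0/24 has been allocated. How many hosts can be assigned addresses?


Host bits = 32 - 24 = 8
Total addresses = 2^8 = 256
Usable = total - 2 (network and broadcast)
Usable hosts: 254
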